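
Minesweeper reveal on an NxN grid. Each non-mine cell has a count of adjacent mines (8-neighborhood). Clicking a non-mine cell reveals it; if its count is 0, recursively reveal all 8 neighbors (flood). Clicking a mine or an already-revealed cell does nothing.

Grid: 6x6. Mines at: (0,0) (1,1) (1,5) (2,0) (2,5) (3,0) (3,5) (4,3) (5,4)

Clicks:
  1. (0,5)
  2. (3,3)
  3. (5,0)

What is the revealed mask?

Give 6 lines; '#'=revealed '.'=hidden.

Answer: .....#
......
......
...#..
###...
###...

Derivation:
Click 1 (0,5) count=1: revealed 1 new [(0,5)] -> total=1
Click 2 (3,3) count=1: revealed 1 new [(3,3)] -> total=2
Click 3 (5,0) count=0: revealed 6 new [(4,0) (4,1) (4,2) (5,0) (5,1) (5,2)] -> total=8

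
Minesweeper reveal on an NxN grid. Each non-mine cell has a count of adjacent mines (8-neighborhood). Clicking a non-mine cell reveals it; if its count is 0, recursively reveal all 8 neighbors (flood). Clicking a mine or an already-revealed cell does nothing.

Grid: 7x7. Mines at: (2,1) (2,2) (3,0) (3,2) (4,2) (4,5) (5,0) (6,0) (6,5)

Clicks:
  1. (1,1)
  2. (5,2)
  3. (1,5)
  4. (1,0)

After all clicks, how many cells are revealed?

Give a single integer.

Answer: 23

Derivation:
Click 1 (1,1) count=2: revealed 1 new [(1,1)] -> total=1
Click 2 (5,2) count=1: revealed 1 new [(5,2)] -> total=2
Click 3 (1,5) count=0: revealed 21 new [(0,0) (0,1) (0,2) (0,3) (0,4) (0,5) (0,6) (1,0) (1,2) (1,3) (1,4) (1,5) (1,6) (2,3) (2,4) (2,5) (2,6) (3,3) (3,4) (3,5) (3,6)] -> total=23
Click 4 (1,0) count=1: revealed 0 new [(none)] -> total=23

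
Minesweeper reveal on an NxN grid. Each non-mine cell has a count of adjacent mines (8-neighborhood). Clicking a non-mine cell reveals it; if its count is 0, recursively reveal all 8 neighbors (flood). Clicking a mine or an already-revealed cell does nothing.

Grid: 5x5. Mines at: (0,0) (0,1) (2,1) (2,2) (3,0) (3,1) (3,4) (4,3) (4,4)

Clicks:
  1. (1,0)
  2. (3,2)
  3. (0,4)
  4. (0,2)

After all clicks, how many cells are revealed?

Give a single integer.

Click 1 (1,0) count=3: revealed 1 new [(1,0)] -> total=1
Click 2 (3,2) count=4: revealed 1 new [(3,2)] -> total=2
Click 3 (0,4) count=0: revealed 8 new [(0,2) (0,3) (0,4) (1,2) (1,3) (1,4) (2,3) (2,4)] -> total=10
Click 4 (0,2) count=1: revealed 0 new [(none)] -> total=10

Answer: 10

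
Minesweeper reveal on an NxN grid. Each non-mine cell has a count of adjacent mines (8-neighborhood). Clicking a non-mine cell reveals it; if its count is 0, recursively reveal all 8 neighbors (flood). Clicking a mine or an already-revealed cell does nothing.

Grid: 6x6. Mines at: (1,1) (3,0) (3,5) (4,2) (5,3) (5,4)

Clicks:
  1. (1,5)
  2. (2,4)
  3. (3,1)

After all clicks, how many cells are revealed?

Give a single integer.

Click 1 (1,5) count=0: revealed 15 new [(0,2) (0,3) (0,4) (0,5) (1,2) (1,3) (1,4) (1,5) (2,2) (2,3) (2,4) (2,5) (3,2) (3,3) (3,4)] -> total=15
Click 2 (2,4) count=1: revealed 0 new [(none)] -> total=15
Click 3 (3,1) count=2: revealed 1 new [(3,1)] -> total=16

Answer: 16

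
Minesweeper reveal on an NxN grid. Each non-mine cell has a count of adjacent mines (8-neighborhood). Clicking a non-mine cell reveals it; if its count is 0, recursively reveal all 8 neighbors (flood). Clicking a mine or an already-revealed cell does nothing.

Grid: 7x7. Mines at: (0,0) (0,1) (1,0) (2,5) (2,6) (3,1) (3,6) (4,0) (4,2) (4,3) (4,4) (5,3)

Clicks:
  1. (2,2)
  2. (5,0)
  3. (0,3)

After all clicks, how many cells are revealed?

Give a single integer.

Click 1 (2,2) count=1: revealed 1 new [(2,2)] -> total=1
Click 2 (5,0) count=1: revealed 1 new [(5,0)] -> total=2
Click 3 (0,3) count=0: revealed 15 new [(0,2) (0,3) (0,4) (0,5) (0,6) (1,2) (1,3) (1,4) (1,5) (1,6) (2,3) (2,4) (3,2) (3,3) (3,4)] -> total=17

Answer: 17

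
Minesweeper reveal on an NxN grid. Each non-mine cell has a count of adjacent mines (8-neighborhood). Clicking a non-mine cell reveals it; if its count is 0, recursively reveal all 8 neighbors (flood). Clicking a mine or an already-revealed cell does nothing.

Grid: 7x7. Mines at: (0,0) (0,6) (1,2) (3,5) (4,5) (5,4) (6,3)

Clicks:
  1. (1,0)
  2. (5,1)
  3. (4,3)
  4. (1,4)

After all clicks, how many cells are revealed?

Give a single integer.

Answer: 31

Derivation:
Click 1 (1,0) count=1: revealed 1 new [(1,0)] -> total=1
Click 2 (5,1) count=0: revealed 23 new [(1,1) (2,0) (2,1) (2,2) (2,3) (2,4) (3,0) (3,1) (3,2) (3,3) (3,4) (4,0) (4,1) (4,2) (4,3) (4,4) (5,0) (5,1) (5,2) (5,3) (6,0) (6,1) (6,2)] -> total=24
Click 3 (4,3) count=1: revealed 0 new [(none)] -> total=24
Click 4 (1,4) count=0: revealed 7 new [(0,3) (0,4) (0,5) (1,3) (1,4) (1,5) (2,5)] -> total=31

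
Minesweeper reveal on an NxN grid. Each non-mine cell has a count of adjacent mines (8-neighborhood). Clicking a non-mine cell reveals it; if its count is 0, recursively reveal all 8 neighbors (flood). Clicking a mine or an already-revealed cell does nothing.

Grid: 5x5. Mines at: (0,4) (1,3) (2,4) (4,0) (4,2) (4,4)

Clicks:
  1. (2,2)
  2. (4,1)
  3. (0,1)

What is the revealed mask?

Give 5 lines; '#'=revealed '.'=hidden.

Answer: ###..
###..
###..
###..
.#...

Derivation:
Click 1 (2,2) count=1: revealed 1 new [(2,2)] -> total=1
Click 2 (4,1) count=2: revealed 1 new [(4,1)] -> total=2
Click 3 (0,1) count=0: revealed 11 new [(0,0) (0,1) (0,2) (1,0) (1,1) (1,2) (2,0) (2,1) (3,0) (3,1) (3,2)] -> total=13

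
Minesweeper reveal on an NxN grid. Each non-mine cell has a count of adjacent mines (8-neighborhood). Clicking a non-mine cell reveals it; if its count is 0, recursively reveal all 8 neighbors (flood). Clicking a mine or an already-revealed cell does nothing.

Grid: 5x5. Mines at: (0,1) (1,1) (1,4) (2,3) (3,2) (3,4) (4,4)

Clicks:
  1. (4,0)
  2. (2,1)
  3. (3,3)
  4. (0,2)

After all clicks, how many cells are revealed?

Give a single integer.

Click 1 (4,0) count=0: revealed 6 new [(2,0) (2,1) (3,0) (3,1) (4,0) (4,1)] -> total=6
Click 2 (2,1) count=2: revealed 0 new [(none)] -> total=6
Click 3 (3,3) count=4: revealed 1 new [(3,3)] -> total=7
Click 4 (0,2) count=2: revealed 1 new [(0,2)] -> total=8

Answer: 8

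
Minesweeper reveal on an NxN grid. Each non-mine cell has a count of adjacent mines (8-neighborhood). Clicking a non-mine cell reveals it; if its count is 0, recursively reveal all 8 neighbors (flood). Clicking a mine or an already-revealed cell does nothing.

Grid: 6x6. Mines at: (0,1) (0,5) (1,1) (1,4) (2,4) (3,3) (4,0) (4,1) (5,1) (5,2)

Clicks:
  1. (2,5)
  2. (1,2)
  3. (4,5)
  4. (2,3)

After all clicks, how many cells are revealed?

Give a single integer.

Click 1 (2,5) count=2: revealed 1 new [(2,5)] -> total=1
Click 2 (1,2) count=2: revealed 1 new [(1,2)] -> total=2
Click 3 (4,5) count=0: revealed 8 new [(3,4) (3,5) (4,3) (4,4) (4,5) (5,3) (5,4) (5,5)] -> total=10
Click 4 (2,3) count=3: revealed 1 new [(2,3)] -> total=11

Answer: 11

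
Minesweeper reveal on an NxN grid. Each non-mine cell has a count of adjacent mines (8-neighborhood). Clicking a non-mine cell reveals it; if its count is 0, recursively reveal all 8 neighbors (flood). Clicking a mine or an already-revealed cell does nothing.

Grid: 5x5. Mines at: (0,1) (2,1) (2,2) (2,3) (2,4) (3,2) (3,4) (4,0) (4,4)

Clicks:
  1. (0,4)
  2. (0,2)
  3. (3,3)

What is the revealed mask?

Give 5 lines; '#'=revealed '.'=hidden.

Answer: ..###
..###
.....
...#.
.....

Derivation:
Click 1 (0,4) count=0: revealed 6 new [(0,2) (0,3) (0,4) (1,2) (1,3) (1,4)] -> total=6
Click 2 (0,2) count=1: revealed 0 new [(none)] -> total=6
Click 3 (3,3) count=6: revealed 1 new [(3,3)] -> total=7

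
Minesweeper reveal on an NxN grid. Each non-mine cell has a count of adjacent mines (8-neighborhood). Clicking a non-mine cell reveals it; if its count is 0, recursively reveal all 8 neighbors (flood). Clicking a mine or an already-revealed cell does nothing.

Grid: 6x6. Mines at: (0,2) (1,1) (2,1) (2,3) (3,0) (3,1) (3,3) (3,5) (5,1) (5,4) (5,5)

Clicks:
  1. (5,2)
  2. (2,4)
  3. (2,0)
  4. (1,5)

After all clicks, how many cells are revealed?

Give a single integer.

Click 1 (5,2) count=1: revealed 1 new [(5,2)] -> total=1
Click 2 (2,4) count=3: revealed 1 new [(2,4)] -> total=2
Click 3 (2,0) count=4: revealed 1 new [(2,0)] -> total=3
Click 4 (1,5) count=0: revealed 7 new [(0,3) (0,4) (0,5) (1,3) (1,4) (1,5) (2,5)] -> total=10

Answer: 10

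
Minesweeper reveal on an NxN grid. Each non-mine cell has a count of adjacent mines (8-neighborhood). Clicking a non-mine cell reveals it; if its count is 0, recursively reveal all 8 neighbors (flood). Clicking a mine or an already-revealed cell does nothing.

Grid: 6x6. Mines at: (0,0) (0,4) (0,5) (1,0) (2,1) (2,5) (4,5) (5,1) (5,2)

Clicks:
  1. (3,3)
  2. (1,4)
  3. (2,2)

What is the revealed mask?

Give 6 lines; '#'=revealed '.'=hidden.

Click 1 (3,3) count=0: revealed 12 new [(1,2) (1,3) (1,4) (2,2) (2,3) (2,4) (3,2) (3,3) (3,4) (4,2) (4,3) (4,4)] -> total=12
Click 2 (1,4) count=3: revealed 0 new [(none)] -> total=12
Click 3 (2,2) count=1: revealed 0 new [(none)] -> total=12

Answer: ......
..###.
..###.
..###.
..###.
......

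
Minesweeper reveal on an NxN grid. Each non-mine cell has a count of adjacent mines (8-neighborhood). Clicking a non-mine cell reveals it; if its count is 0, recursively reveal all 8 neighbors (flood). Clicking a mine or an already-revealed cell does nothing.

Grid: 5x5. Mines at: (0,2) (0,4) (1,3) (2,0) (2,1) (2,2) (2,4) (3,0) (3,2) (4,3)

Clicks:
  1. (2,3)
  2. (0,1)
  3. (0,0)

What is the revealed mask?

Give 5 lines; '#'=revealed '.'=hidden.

Click 1 (2,3) count=4: revealed 1 new [(2,3)] -> total=1
Click 2 (0,1) count=1: revealed 1 new [(0,1)] -> total=2
Click 3 (0,0) count=0: revealed 3 new [(0,0) (1,0) (1,1)] -> total=5

Answer: ##...
##...
...#.
.....
.....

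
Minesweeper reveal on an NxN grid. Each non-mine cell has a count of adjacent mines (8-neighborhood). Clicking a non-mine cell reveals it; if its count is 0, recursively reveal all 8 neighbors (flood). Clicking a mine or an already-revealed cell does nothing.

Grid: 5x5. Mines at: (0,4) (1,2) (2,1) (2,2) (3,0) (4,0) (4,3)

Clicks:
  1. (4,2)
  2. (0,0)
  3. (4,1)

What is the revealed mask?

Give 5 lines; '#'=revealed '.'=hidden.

Click 1 (4,2) count=1: revealed 1 new [(4,2)] -> total=1
Click 2 (0,0) count=0: revealed 4 new [(0,0) (0,1) (1,0) (1,1)] -> total=5
Click 3 (4,1) count=2: revealed 1 new [(4,1)] -> total=6

Answer: ##...
##...
.....
.....
.##..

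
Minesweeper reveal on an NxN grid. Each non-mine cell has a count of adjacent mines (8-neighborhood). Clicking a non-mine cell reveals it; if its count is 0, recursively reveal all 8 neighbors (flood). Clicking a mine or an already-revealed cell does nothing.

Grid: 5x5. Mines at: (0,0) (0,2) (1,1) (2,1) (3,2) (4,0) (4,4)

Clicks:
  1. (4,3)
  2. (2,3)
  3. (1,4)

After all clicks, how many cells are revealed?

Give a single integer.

Click 1 (4,3) count=2: revealed 1 new [(4,3)] -> total=1
Click 2 (2,3) count=1: revealed 1 new [(2,3)] -> total=2
Click 3 (1,4) count=0: revealed 7 new [(0,3) (0,4) (1,3) (1,4) (2,4) (3,3) (3,4)] -> total=9

Answer: 9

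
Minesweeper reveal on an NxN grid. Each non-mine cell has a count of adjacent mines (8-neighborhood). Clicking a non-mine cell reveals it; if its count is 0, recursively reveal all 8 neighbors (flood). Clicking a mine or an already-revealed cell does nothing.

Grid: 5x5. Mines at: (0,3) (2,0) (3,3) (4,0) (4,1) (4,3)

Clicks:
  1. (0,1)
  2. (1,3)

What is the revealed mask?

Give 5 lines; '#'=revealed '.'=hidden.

Answer: ###..
####.
.....
.....
.....

Derivation:
Click 1 (0,1) count=0: revealed 6 new [(0,0) (0,1) (0,2) (1,0) (1,1) (1,2)] -> total=6
Click 2 (1,3) count=1: revealed 1 new [(1,3)] -> total=7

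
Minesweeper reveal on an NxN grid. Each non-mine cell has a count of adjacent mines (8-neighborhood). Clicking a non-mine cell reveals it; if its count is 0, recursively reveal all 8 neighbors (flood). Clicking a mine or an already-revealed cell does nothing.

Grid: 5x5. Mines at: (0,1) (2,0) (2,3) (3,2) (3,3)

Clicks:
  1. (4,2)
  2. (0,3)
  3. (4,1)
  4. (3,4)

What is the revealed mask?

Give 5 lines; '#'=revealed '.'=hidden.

Answer: ..###
..###
.....
....#
.##..

Derivation:
Click 1 (4,2) count=2: revealed 1 new [(4,2)] -> total=1
Click 2 (0,3) count=0: revealed 6 new [(0,2) (0,3) (0,4) (1,2) (1,3) (1,4)] -> total=7
Click 3 (4,1) count=1: revealed 1 new [(4,1)] -> total=8
Click 4 (3,4) count=2: revealed 1 new [(3,4)] -> total=9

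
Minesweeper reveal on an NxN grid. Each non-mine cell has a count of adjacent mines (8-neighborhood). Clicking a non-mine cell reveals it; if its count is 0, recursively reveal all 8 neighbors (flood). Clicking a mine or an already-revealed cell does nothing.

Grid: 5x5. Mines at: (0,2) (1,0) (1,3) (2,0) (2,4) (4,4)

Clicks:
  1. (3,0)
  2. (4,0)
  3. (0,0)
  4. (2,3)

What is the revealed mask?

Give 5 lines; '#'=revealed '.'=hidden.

Click 1 (3,0) count=1: revealed 1 new [(3,0)] -> total=1
Click 2 (4,0) count=0: revealed 10 new [(2,1) (2,2) (2,3) (3,1) (3,2) (3,3) (4,0) (4,1) (4,2) (4,3)] -> total=11
Click 3 (0,0) count=1: revealed 1 new [(0,0)] -> total=12
Click 4 (2,3) count=2: revealed 0 new [(none)] -> total=12

Answer: #....
.....
.###.
####.
####.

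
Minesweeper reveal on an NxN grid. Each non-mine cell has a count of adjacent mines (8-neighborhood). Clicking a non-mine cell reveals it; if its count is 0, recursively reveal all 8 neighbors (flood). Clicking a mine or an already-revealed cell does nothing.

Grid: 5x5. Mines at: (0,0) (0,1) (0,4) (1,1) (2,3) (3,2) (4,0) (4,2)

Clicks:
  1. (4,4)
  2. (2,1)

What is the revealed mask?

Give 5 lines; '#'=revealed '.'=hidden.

Answer: .....
.....
.#...
...##
...##

Derivation:
Click 1 (4,4) count=0: revealed 4 new [(3,3) (3,4) (4,3) (4,4)] -> total=4
Click 2 (2,1) count=2: revealed 1 new [(2,1)] -> total=5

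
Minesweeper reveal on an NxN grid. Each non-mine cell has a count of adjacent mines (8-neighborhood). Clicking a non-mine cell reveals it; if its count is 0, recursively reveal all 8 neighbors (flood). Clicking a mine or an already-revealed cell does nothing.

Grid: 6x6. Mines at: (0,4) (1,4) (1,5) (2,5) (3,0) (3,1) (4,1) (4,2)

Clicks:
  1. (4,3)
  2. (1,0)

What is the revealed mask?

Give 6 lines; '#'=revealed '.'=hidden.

Answer: ####..
####..
####..
......
...#..
......

Derivation:
Click 1 (4,3) count=1: revealed 1 new [(4,3)] -> total=1
Click 2 (1,0) count=0: revealed 12 new [(0,0) (0,1) (0,2) (0,3) (1,0) (1,1) (1,2) (1,3) (2,0) (2,1) (2,2) (2,3)] -> total=13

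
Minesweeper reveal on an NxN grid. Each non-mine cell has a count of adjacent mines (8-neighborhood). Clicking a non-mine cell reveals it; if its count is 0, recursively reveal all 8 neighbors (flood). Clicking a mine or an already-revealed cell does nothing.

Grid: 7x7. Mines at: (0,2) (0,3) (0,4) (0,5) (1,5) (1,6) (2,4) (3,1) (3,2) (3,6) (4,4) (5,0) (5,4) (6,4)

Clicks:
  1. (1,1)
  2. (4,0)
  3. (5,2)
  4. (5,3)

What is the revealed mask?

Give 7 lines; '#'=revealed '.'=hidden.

Answer: .......
.#.....
.......
.......
####...
.###...
.###...

Derivation:
Click 1 (1,1) count=1: revealed 1 new [(1,1)] -> total=1
Click 2 (4,0) count=2: revealed 1 new [(4,0)] -> total=2
Click 3 (5,2) count=0: revealed 9 new [(4,1) (4,2) (4,3) (5,1) (5,2) (5,3) (6,1) (6,2) (6,3)] -> total=11
Click 4 (5,3) count=3: revealed 0 new [(none)] -> total=11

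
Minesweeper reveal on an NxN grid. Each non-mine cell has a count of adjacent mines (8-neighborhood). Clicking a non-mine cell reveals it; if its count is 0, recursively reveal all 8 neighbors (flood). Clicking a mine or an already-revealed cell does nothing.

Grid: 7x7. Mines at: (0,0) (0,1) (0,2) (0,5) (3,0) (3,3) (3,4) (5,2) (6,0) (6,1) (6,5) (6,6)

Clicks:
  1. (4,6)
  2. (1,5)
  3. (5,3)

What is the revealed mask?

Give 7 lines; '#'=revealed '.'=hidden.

Click 1 (4,6) count=0: revealed 10 new [(1,5) (1,6) (2,5) (2,6) (3,5) (3,6) (4,5) (4,6) (5,5) (5,6)] -> total=10
Click 2 (1,5) count=1: revealed 0 new [(none)] -> total=10
Click 3 (5,3) count=1: revealed 1 new [(5,3)] -> total=11

Answer: .......
.....##
.....##
.....##
.....##
...#.##
.......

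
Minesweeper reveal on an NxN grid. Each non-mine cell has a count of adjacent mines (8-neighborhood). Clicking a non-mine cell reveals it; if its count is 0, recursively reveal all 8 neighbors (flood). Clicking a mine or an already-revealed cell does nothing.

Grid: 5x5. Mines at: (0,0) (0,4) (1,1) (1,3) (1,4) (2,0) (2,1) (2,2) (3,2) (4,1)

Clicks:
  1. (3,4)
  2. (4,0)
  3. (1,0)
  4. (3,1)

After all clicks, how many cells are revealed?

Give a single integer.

Click 1 (3,4) count=0: revealed 6 new [(2,3) (2,4) (3,3) (3,4) (4,3) (4,4)] -> total=6
Click 2 (4,0) count=1: revealed 1 new [(4,0)] -> total=7
Click 3 (1,0) count=4: revealed 1 new [(1,0)] -> total=8
Click 4 (3,1) count=5: revealed 1 new [(3,1)] -> total=9

Answer: 9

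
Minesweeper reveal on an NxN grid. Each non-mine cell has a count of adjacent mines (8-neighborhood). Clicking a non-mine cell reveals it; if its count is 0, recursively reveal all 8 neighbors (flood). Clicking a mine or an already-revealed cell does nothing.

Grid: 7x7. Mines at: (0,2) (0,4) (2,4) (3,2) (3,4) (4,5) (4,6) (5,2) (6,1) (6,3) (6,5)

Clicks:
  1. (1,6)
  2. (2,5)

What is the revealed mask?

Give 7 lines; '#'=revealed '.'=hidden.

Answer: .....##
.....##
.....##
.....##
.......
.......
.......

Derivation:
Click 1 (1,6) count=0: revealed 8 new [(0,5) (0,6) (1,5) (1,6) (2,5) (2,6) (3,5) (3,6)] -> total=8
Click 2 (2,5) count=2: revealed 0 new [(none)] -> total=8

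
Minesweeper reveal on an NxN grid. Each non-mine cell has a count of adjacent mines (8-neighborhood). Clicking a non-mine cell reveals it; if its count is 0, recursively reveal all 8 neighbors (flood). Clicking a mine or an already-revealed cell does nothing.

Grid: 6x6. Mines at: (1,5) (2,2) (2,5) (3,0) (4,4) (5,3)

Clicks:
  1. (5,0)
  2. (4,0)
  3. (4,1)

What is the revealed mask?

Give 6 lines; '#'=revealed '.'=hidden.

Click 1 (5,0) count=0: revealed 6 new [(4,0) (4,1) (4,2) (5,0) (5,1) (5,2)] -> total=6
Click 2 (4,0) count=1: revealed 0 new [(none)] -> total=6
Click 3 (4,1) count=1: revealed 0 new [(none)] -> total=6

Answer: ......
......
......
......
###...
###...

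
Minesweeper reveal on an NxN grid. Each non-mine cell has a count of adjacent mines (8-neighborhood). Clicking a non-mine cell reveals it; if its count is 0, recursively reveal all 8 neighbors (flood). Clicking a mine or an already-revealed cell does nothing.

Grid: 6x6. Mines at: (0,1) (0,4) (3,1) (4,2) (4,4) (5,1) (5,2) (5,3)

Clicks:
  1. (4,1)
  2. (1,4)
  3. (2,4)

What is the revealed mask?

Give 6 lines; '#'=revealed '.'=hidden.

Answer: ......
..####
..####
..####
.#....
......

Derivation:
Click 1 (4,1) count=4: revealed 1 new [(4,1)] -> total=1
Click 2 (1,4) count=1: revealed 1 new [(1,4)] -> total=2
Click 3 (2,4) count=0: revealed 11 new [(1,2) (1,3) (1,5) (2,2) (2,3) (2,4) (2,5) (3,2) (3,3) (3,4) (3,5)] -> total=13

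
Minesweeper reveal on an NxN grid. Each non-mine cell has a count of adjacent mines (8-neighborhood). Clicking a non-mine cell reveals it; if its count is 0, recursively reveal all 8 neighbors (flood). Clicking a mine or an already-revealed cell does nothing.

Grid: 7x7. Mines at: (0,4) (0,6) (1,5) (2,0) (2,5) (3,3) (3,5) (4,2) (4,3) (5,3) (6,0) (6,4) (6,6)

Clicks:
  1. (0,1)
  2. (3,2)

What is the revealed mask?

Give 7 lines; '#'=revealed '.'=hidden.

Answer: ####...
####...
.###...
..#....
.......
.......
.......

Derivation:
Click 1 (0,1) count=0: revealed 11 new [(0,0) (0,1) (0,2) (0,3) (1,0) (1,1) (1,2) (1,3) (2,1) (2,2) (2,3)] -> total=11
Click 2 (3,2) count=3: revealed 1 new [(3,2)] -> total=12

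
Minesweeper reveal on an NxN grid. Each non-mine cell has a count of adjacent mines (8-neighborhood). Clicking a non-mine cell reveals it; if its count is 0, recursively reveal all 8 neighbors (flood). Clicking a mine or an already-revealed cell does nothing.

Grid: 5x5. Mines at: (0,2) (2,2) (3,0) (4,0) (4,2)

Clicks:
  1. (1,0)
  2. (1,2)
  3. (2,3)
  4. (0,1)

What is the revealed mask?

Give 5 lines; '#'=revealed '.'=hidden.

Click 1 (1,0) count=0: revealed 6 new [(0,0) (0,1) (1,0) (1,1) (2,0) (2,1)] -> total=6
Click 2 (1,2) count=2: revealed 1 new [(1,2)] -> total=7
Click 3 (2,3) count=1: revealed 1 new [(2,3)] -> total=8
Click 4 (0,1) count=1: revealed 0 new [(none)] -> total=8

Answer: ##...
###..
##.#.
.....
.....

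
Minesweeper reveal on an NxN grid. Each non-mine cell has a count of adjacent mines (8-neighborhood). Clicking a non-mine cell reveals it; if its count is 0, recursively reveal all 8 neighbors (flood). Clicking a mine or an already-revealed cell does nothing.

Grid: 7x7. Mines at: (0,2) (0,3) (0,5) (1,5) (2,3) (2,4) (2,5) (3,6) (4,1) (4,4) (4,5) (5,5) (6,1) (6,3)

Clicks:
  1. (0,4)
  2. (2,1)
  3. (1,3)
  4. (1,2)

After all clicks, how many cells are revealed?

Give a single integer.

Answer: 13

Derivation:
Click 1 (0,4) count=3: revealed 1 new [(0,4)] -> total=1
Click 2 (2,1) count=0: revealed 11 new [(0,0) (0,1) (1,0) (1,1) (1,2) (2,0) (2,1) (2,2) (3,0) (3,1) (3,2)] -> total=12
Click 3 (1,3) count=4: revealed 1 new [(1,3)] -> total=13
Click 4 (1,2) count=3: revealed 0 new [(none)] -> total=13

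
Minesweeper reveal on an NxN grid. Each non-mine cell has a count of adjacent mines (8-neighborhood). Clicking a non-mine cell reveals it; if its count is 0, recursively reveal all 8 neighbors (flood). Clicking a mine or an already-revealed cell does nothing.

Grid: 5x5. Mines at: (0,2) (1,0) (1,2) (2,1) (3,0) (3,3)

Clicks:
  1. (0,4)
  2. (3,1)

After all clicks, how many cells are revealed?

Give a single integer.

Answer: 7

Derivation:
Click 1 (0,4) count=0: revealed 6 new [(0,3) (0,4) (1,3) (1,4) (2,3) (2,4)] -> total=6
Click 2 (3,1) count=2: revealed 1 new [(3,1)] -> total=7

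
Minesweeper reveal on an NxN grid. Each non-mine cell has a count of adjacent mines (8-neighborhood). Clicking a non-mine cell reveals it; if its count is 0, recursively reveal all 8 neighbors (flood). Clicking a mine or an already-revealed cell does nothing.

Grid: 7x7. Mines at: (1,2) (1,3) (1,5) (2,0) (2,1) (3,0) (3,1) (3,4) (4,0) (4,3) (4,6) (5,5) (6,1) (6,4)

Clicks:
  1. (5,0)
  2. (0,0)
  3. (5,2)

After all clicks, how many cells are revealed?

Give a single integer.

Click 1 (5,0) count=2: revealed 1 new [(5,0)] -> total=1
Click 2 (0,0) count=0: revealed 4 new [(0,0) (0,1) (1,0) (1,1)] -> total=5
Click 3 (5,2) count=2: revealed 1 new [(5,2)] -> total=6

Answer: 6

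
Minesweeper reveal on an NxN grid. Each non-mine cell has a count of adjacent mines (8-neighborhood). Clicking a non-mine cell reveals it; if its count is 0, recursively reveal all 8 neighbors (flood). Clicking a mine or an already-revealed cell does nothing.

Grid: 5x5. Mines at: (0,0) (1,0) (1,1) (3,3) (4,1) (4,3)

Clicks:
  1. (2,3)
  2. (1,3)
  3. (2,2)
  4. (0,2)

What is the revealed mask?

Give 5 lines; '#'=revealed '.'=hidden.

Click 1 (2,3) count=1: revealed 1 new [(2,3)] -> total=1
Click 2 (1,3) count=0: revealed 8 new [(0,2) (0,3) (0,4) (1,2) (1,3) (1,4) (2,2) (2,4)] -> total=9
Click 3 (2,2) count=2: revealed 0 new [(none)] -> total=9
Click 4 (0,2) count=1: revealed 0 new [(none)] -> total=9

Answer: ..###
..###
..###
.....
.....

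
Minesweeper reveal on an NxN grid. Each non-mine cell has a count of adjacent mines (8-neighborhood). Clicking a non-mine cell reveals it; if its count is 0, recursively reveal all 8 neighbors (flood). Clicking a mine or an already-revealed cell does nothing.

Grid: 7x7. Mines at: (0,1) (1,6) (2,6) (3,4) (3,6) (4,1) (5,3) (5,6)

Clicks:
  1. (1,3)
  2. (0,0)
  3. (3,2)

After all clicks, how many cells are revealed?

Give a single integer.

Click 1 (1,3) count=0: revealed 20 new [(0,2) (0,3) (0,4) (0,5) (1,0) (1,1) (1,2) (1,3) (1,4) (1,5) (2,0) (2,1) (2,2) (2,3) (2,4) (2,5) (3,0) (3,1) (3,2) (3,3)] -> total=20
Click 2 (0,0) count=1: revealed 1 new [(0,0)] -> total=21
Click 3 (3,2) count=1: revealed 0 new [(none)] -> total=21

Answer: 21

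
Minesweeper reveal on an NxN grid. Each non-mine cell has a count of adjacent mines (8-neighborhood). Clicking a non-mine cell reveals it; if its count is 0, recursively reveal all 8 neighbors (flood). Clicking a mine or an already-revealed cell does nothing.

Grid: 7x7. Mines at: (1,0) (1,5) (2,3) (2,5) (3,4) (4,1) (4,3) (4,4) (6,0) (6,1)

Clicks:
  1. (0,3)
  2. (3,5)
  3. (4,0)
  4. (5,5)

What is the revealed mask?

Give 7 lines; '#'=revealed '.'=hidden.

Click 1 (0,3) count=0: revealed 8 new [(0,1) (0,2) (0,3) (0,4) (1,1) (1,2) (1,3) (1,4)] -> total=8
Click 2 (3,5) count=3: revealed 1 new [(3,5)] -> total=9
Click 3 (4,0) count=1: revealed 1 new [(4,0)] -> total=10
Click 4 (5,5) count=1: revealed 1 new [(5,5)] -> total=11

Answer: .####..
.####..
.......
.....#.
#......
.....#.
.......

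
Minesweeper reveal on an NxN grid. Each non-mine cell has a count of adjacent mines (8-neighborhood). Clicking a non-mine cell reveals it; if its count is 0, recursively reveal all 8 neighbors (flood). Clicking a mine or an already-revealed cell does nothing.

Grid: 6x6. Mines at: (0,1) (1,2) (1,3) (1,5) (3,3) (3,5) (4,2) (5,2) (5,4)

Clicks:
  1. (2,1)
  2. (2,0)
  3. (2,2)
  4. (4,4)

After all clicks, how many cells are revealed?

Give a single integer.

Answer: 12

Derivation:
Click 1 (2,1) count=1: revealed 1 new [(2,1)] -> total=1
Click 2 (2,0) count=0: revealed 9 new [(1,0) (1,1) (2,0) (3,0) (3,1) (4,0) (4,1) (5,0) (5,1)] -> total=10
Click 3 (2,2) count=3: revealed 1 new [(2,2)] -> total=11
Click 4 (4,4) count=3: revealed 1 new [(4,4)] -> total=12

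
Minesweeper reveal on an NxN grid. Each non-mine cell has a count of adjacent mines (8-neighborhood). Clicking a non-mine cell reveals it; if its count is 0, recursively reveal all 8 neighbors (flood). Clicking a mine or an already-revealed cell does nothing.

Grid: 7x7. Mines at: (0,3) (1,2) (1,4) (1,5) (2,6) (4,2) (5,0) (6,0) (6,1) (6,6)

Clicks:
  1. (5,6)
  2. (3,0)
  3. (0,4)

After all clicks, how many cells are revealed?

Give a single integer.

Answer: 12

Derivation:
Click 1 (5,6) count=1: revealed 1 new [(5,6)] -> total=1
Click 2 (3,0) count=0: revealed 10 new [(0,0) (0,1) (1,0) (1,1) (2,0) (2,1) (3,0) (3,1) (4,0) (4,1)] -> total=11
Click 3 (0,4) count=3: revealed 1 new [(0,4)] -> total=12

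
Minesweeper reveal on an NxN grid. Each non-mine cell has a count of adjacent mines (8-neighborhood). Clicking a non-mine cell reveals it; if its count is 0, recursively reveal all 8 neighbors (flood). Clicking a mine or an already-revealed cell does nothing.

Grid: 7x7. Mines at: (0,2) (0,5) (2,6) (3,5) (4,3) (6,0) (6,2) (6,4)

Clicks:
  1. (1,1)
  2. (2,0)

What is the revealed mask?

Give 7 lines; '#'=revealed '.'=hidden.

Click 1 (1,1) count=1: revealed 1 new [(1,1)] -> total=1
Click 2 (2,0) count=0: revealed 22 new [(0,0) (0,1) (1,0) (1,2) (1,3) (1,4) (2,0) (2,1) (2,2) (2,3) (2,4) (3,0) (3,1) (3,2) (3,3) (3,4) (4,0) (4,1) (4,2) (5,0) (5,1) (5,2)] -> total=23

Answer: ##.....
#####..
#####..
#####..
###....
###....
.......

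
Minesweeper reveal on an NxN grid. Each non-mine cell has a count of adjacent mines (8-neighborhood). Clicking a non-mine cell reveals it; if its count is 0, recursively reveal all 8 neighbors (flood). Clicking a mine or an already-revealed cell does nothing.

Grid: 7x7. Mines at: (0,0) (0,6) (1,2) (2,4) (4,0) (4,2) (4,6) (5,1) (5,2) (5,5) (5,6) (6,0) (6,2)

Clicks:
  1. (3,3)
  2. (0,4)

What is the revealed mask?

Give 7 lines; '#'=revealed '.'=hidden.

Click 1 (3,3) count=2: revealed 1 new [(3,3)] -> total=1
Click 2 (0,4) count=0: revealed 6 new [(0,3) (0,4) (0,5) (1,3) (1,4) (1,5)] -> total=7

Answer: ...###.
...###.
.......
...#...
.......
.......
.......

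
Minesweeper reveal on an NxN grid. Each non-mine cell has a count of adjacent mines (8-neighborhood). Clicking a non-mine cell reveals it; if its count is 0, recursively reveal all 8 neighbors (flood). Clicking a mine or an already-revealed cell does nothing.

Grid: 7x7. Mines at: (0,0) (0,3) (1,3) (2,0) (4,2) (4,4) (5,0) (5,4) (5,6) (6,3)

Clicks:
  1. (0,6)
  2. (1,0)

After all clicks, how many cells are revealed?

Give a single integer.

Answer: 15

Derivation:
Click 1 (0,6) count=0: revealed 14 new [(0,4) (0,5) (0,6) (1,4) (1,5) (1,6) (2,4) (2,5) (2,6) (3,4) (3,5) (3,6) (4,5) (4,6)] -> total=14
Click 2 (1,0) count=2: revealed 1 new [(1,0)] -> total=15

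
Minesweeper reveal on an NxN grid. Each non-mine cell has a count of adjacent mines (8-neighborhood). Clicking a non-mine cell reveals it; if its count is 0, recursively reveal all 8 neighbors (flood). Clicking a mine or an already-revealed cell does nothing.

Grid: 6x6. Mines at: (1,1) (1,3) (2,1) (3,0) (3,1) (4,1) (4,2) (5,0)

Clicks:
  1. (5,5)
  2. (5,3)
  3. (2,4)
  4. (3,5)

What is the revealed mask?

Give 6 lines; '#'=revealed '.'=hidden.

Click 1 (5,5) count=0: revealed 16 new [(0,4) (0,5) (1,4) (1,5) (2,3) (2,4) (2,5) (3,3) (3,4) (3,5) (4,3) (4,4) (4,5) (5,3) (5,4) (5,5)] -> total=16
Click 2 (5,3) count=1: revealed 0 new [(none)] -> total=16
Click 3 (2,4) count=1: revealed 0 new [(none)] -> total=16
Click 4 (3,5) count=0: revealed 0 new [(none)] -> total=16

Answer: ....##
....##
...###
...###
...###
...###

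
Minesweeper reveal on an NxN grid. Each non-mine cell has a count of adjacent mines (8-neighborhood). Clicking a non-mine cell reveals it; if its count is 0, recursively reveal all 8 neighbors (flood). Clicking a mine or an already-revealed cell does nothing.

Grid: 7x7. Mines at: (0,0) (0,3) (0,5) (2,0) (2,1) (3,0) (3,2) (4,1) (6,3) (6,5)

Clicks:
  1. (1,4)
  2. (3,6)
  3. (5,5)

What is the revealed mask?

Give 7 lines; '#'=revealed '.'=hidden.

Click 1 (1,4) count=2: revealed 1 new [(1,4)] -> total=1
Click 2 (3,6) count=0: revealed 19 new [(1,3) (1,5) (1,6) (2,3) (2,4) (2,5) (2,6) (3,3) (3,4) (3,5) (3,6) (4,3) (4,4) (4,5) (4,6) (5,3) (5,4) (5,5) (5,6)] -> total=20
Click 3 (5,5) count=1: revealed 0 new [(none)] -> total=20

Answer: .......
...####
...####
...####
...####
...####
.......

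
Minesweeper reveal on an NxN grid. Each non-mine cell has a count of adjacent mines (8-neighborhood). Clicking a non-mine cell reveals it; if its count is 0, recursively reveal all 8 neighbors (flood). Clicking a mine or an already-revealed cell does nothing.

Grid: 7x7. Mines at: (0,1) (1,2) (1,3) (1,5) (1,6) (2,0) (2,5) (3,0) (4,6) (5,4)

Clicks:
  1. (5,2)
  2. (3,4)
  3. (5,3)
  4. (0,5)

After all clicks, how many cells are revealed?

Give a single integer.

Click 1 (5,2) count=0: revealed 21 new [(2,1) (2,2) (2,3) (2,4) (3,1) (3,2) (3,3) (3,4) (4,0) (4,1) (4,2) (4,3) (4,4) (5,0) (5,1) (5,2) (5,3) (6,0) (6,1) (6,2) (6,3)] -> total=21
Click 2 (3,4) count=1: revealed 0 new [(none)] -> total=21
Click 3 (5,3) count=1: revealed 0 new [(none)] -> total=21
Click 4 (0,5) count=2: revealed 1 new [(0,5)] -> total=22

Answer: 22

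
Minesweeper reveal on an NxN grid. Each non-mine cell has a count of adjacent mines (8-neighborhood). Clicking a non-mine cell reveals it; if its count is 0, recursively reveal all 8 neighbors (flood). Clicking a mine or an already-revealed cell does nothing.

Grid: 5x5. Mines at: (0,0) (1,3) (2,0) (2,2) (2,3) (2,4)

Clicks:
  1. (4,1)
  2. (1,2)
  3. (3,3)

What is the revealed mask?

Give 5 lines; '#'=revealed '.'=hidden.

Answer: .....
..#..
.....
#####
#####

Derivation:
Click 1 (4,1) count=0: revealed 10 new [(3,0) (3,1) (3,2) (3,3) (3,4) (4,0) (4,1) (4,2) (4,3) (4,4)] -> total=10
Click 2 (1,2) count=3: revealed 1 new [(1,2)] -> total=11
Click 3 (3,3) count=3: revealed 0 new [(none)] -> total=11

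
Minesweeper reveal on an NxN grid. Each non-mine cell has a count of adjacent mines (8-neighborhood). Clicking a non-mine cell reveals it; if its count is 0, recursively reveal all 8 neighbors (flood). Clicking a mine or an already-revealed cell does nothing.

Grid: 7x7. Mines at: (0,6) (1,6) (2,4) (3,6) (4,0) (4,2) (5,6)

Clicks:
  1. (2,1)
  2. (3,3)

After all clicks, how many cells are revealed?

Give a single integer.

Click 1 (2,1) count=0: revealed 20 new [(0,0) (0,1) (0,2) (0,3) (0,4) (0,5) (1,0) (1,1) (1,2) (1,3) (1,4) (1,5) (2,0) (2,1) (2,2) (2,3) (3,0) (3,1) (3,2) (3,3)] -> total=20
Click 2 (3,3) count=2: revealed 0 new [(none)] -> total=20

Answer: 20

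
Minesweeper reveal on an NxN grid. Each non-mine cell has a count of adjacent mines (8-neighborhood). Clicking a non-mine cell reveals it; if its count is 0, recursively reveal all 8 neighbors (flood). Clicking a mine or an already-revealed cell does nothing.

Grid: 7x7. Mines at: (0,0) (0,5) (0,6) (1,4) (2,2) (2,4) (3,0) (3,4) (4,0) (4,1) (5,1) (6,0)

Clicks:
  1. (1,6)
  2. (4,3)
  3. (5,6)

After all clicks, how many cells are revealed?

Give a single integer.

Click 1 (1,6) count=2: revealed 1 new [(1,6)] -> total=1
Click 2 (4,3) count=1: revealed 1 new [(4,3)] -> total=2
Click 3 (5,6) count=0: revealed 19 new [(1,5) (2,5) (2,6) (3,5) (3,6) (4,2) (4,4) (4,5) (4,6) (5,2) (5,3) (5,4) (5,5) (5,6) (6,2) (6,3) (6,4) (6,5) (6,6)] -> total=21

Answer: 21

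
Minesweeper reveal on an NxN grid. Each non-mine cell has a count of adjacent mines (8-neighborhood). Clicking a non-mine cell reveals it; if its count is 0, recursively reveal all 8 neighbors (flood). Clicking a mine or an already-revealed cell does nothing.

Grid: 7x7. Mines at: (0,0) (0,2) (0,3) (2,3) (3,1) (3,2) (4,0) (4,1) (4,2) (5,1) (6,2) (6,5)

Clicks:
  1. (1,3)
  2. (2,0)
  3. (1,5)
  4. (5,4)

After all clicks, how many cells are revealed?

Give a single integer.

Click 1 (1,3) count=3: revealed 1 new [(1,3)] -> total=1
Click 2 (2,0) count=1: revealed 1 new [(2,0)] -> total=2
Click 3 (1,5) count=0: revealed 21 new [(0,4) (0,5) (0,6) (1,4) (1,5) (1,6) (2,4) (2,5) (2,6) (3,3) (3,4) (3,5) (3,6) (4,3) (4,4) (4,5) (4,6) (5,3) (5,4) (5,5) (5,6)] -> total=23
Click 4 (5,4) count=1: revealed 0 new [(none)] -> total=23

Answer: 23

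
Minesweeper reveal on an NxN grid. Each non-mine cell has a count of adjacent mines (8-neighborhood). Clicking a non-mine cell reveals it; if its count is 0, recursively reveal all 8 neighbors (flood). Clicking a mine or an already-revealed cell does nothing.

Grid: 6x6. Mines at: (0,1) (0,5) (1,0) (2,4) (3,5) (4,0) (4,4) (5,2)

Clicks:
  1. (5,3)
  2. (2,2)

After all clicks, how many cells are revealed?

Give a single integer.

Answer: 13

Derivation:
Click 1 (5,3) count=2: revealed 1 new [(5,3)] -> total=1
Click 2 (2,2) count=0: revealed 12 new [(1,1) (1,2) (1,3) (2,1) (2,2) (2,3) (3,1) (3,2) (3,3) (4,1) (4,2) (4,3)] -> total=13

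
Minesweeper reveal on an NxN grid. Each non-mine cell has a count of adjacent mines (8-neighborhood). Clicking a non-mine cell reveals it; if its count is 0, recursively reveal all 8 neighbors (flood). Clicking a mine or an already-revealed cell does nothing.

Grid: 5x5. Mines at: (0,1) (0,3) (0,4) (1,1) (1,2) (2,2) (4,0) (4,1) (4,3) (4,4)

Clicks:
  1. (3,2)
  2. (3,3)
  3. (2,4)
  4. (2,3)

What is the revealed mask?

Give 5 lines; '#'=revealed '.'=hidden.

Click 1 (3,2) count=3: revealed 1 new [(3,2)] -> total=1
Click 2 (3,3) count=3: revealed 1 new [(3,3)] -> total=2
Click 3 (2,4) count=0: revealed 5 new [(1,3) (1,4) (2,3) (2,4) (3,4)] -> total=7
Click 4 (2,3) count=2: revealed 0 new [(none)] -> total=7

Answer: .....
...##
...##
..###
.....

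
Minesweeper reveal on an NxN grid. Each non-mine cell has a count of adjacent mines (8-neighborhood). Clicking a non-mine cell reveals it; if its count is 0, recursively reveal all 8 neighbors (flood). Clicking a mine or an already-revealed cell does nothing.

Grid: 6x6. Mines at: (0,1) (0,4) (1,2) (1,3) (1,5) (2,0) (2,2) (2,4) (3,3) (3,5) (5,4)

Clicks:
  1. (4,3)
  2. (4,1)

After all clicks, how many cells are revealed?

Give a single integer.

Answer: 11

Derivation:
Click 1 (4,3) count=2: revealed 1 new [(4,3)] -> total=1
Click 2 (4,1) count=0: revealed 10 new [(3,0) (3,1) (3,2) (4,0) (4,1) (4,2) (5,0) (5,1) (5,2) (5,3)] -> total=11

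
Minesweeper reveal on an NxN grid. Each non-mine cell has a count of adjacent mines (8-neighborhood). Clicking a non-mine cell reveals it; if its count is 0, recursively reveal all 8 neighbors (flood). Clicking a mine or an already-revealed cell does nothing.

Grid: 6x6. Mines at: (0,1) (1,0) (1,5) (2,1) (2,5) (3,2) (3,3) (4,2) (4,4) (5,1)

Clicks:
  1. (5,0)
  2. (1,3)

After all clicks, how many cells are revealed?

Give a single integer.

Answer: 10

Derivation:
Click 1 (5,0) count=1: revealed 1 new [(5,0)] -> total=1
Click 2 (1,3) count=0: revealed 9 new [(0,2) (0,3) (0,4) (1,2) (1,3) (1,4) (2,2) (2,3) (2,4)] -> total=10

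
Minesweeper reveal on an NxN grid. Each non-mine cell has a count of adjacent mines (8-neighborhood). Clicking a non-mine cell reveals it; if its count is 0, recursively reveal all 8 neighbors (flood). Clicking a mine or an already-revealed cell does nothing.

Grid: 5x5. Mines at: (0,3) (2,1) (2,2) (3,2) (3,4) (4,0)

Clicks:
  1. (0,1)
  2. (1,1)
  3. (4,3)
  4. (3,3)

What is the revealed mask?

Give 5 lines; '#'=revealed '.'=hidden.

Answer: ###..
###..
.....
...#.
...#.

Derivation:
Click 1 (0,1) count=0: revealed 6 new [(0,0) (0,1) (0,2) (1,0) (1,1) (1,2)] -> total=6
Click 2 (1,1) count=2: revealed 0 new [(none)] -> total=6
Click 3 (4,3) count=2: revealed 1 new [(4,3)] -> total=7
Click 4 (3,3) count=3: revealed 1 new [(3,3)] -> total=8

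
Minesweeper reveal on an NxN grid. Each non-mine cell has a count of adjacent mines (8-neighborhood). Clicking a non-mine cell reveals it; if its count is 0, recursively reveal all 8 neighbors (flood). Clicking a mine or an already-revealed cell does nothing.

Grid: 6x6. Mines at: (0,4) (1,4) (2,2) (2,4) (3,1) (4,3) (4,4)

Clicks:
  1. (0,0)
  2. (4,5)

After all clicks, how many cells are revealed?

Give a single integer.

Answer: 11

Derivation:
Click 1 (0,0) count=0: revealed 10 new [(0,0) (0,1) (0,2) (0,3) (1,0) (1,1) (1,2) (1,3) (2,0) (2,1)] -> total=10
Click 2 (4,5) count=1: revealed 1 new [(4,5)] -> total=11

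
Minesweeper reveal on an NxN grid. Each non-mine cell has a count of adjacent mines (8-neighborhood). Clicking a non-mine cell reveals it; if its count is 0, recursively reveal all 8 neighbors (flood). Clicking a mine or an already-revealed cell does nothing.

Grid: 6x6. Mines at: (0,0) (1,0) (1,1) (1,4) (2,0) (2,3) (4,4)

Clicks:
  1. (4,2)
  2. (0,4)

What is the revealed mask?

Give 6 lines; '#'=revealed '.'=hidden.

Click 1 (4,2) count=0: revealed 12 new [(3,0) (3,1) (3,2) (3,3) (4,0) (4,1) (4,2) (4,3) (5,0) (5,1) (5,2) (5,3)] -> total=12
Click 2 (0,4) count=1: revealed 1 new [(0,4)] -> total=13

Answer: ....#.
......
......
####..
####..
####..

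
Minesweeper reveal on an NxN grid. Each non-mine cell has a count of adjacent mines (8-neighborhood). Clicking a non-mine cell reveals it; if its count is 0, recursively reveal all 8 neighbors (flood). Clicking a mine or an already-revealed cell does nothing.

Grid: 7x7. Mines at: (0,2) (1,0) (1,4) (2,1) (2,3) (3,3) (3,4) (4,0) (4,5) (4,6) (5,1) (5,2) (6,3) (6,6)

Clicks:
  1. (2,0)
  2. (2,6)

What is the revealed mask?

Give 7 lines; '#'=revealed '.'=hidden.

Answer: .....##
.....##
#....##
.....##
.......
.......
.......

Derivation:
Click 1 (2,0) count=2: revealed 1 new [(2,0)] -> total=1
Click 2 (2,6) count=0: revealed 8 new [(0,5) (0,6) (1,5) (1,6) (2,5) (2,6) (3,5) (3,6)] -> total=9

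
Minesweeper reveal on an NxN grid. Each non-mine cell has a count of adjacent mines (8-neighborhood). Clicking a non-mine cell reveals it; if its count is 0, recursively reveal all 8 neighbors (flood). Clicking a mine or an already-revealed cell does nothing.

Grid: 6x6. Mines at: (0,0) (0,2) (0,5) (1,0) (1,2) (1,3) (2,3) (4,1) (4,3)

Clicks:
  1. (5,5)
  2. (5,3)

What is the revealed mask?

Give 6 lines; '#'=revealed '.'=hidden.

Click 1 (5,5) count=0: revealed 10 new [(1,4) (1,5) (2,4) (2,5) (3,4) (3,5) (4,4) (4,5) (5,4) (5,5)] -> total=10
Click 2 (5,3) count=1: revealed 1 new [(5,3)] -> total=11

Answer: ......
....##
....##
....##
....##
...###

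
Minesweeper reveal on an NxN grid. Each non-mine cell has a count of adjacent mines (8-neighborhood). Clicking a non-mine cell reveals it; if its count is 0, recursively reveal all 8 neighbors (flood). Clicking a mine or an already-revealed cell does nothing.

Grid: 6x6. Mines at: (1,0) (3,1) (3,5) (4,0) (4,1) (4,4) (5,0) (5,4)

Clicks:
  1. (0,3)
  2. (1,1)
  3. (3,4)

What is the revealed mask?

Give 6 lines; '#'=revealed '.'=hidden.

Click 1 (0,3) count=0: revealed 18 new [(0,1) (0,2) (0,3) (0,4) (0,5) (1,1) (1,2) (1,3) (1,4) (1,5) (2,1) (2,2) (2,3) (2,4) (2,5) (3,2) (3,3) (3,4)] -> total=18
Click 2 (1,1) count=1: revealed 0 new [(none)] -> total=18
Click 3 (3,4) count=2: revealed 0 new [(none)] -> total=18

Answer: .#####
.#####
.#####
..###.
......
......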